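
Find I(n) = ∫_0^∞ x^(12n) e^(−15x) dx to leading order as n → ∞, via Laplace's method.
I(n) ~ (sqrt(2π·12n) / 15) · (12n/(15e))^(12n)

Write the integrand as exp(12n ln x − 15x) and set f(x) = 12n ln x − 15x. Then f'(x) = 12n/x − 15 = 0 at x* = 12n/15, and f''(x*) = −12n/x*^2 = −15^2/(12n). Laplace's method (interior maximum) gives
  I(n) ~ e^(f(x*)) · sqrt(2π / |f''(x*)|)
        = exp(12n ln(12n/15) − 12n) · sqrt(2π · 12n / 15^2)
        = (12n/15)^(12n) e^(−12n) · sqrt(2π·12n) / 15
        = (sqrt(2π·12n) / 15) · (12n/(15e))^(12n).
This matches Γ(12n+1)/15^(12n+1) with Stirling applied to Γ.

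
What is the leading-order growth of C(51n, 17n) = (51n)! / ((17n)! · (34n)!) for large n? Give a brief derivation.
C(51n, 17n) ~ (27/4)^(17n) · sqrt(3/(4π·17n))

Write N = 17n. Apply Stirling to each factorial:
  (3N)! ~ sqrt(2π·3N) · (3N/e)^(3N),
  N! ~ sqrt(2π N) · (N/e)^N,
  (2N)! ~ sqrt(2π·2N) · (2N/e)^(2N).
The exponential factors combine to (3N)^(3N) / (N^N · (2N)^(2N)) = 3^(3N)/2^(2N) = (3^3/2^2)^N = (27/4)^N.
The square-root prefactors combine to sqrt(2π·3N) / (sqrt(2π N)·sqrt(2π·2N)) = sqrt(3 / (2π·2·N)) = sqrt(3/(4π·17n)).
Substituting N = 17n: C(51n, 17n) ~ (27/4)^(17n) · sqrt(3/(4π·17n)).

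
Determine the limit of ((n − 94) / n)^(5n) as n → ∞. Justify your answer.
lim = e^(−470)

Rewrite as (1 − 94/n)^(5n). By the standard limit (1 + x/n)^n → e^x, we have (1 − 94/n)^n → e^(−94), and raising to the 5th power gives e^(−470).
More precisely, ln[(1 − 94/n)^(5n)] = 5n · ln(1 − 94/n) = 5n · (-94/n + O(1/n^2)) = -470 + O(1/n) → -470.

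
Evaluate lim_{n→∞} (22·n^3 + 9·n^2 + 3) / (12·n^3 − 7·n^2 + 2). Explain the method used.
lim = 22/12 = 11/6

For large n the leading n^3 terms dominate both numerator and denominator. Dividing top and bottom by n^3, every other term tends to 0, leaving 22/12 = 11/6.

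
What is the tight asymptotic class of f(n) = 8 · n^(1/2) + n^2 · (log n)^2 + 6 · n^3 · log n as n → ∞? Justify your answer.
f(n) ∈ Θ(n^3 · log n)

Compare the terms by growth order. For large n, n^a · (log n)^b dominates n^a' · (log n)^b' iff a > a', or (a = a' and b > b'). Ranking the 3 terms shows the dominant one is 6 · n^3 · log n. Hence f(n) ∈ Θ(n^3 · log n).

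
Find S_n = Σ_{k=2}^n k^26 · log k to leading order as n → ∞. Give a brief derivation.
S_n ~ n^27 log n / 27 − n^27 / 729

By integral comparison, S_n = ∫_1^n x^26 · log x dx + O(n^26 · log n). For the integral, ∫ x^26 log x dx = n^27 log n / 27 − n^27/729 (integration by parts). Hence S_n ~ n^27 log n / 27 − n^27 / 729.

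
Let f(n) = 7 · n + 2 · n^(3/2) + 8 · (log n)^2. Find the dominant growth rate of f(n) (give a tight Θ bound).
f(n) ∈ Θ(n^(3/2))

Compare the terms by growth order. For large n, n^a · (log n)^b dominates n^a' · (log n)^b' iff a > a', or (a = a' and b > b'). Ranking the 3 terms shows the dominant one is 2 · n^(3/2). Hence f(n) ∈ Θ(n^(3/2)).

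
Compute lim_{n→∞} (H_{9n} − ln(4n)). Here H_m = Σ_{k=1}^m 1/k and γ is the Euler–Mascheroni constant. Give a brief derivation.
lim = ln(9/4) + γ

By Euler-Maclaurin, H_m = ln m + γ + O(1/m). So
  H_{9n} − ln(4n) = ln(9n) + γ − ln(4n) + O(1/n)
                       = ln(9/4) + γ + O(1/n).
Hence the limit is ln(9/4) + γ.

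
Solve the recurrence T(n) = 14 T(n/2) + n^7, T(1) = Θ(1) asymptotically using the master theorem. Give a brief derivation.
T(n) = Θ(n^7)

log_2 14 ≈ 3.807. f(n) = n^7 dominates n^(log_2 14) since 7 > 3.807, and the regularity condition a·f(n/b) = 14·(n/2)^7 = (14/128)·n^7 ≤ c·f(n) holds with c = 14/128 ≈ 0.109 < 1. So this is Case 3: T(n) = Θ(f(n)) = Θ(n^7).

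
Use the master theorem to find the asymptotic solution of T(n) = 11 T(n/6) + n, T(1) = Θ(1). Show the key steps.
T(n) = Θ(n^(log_6 11))

Master theorem: compare f(n) = n to n^(log_6 11) where log_6 11 ≈ 1.338. Since 1 < log_6 11, we have f(n) = O(n^(log_6 11 − ε)) for some ε > 0 — Case 1. Hence T(n) = Θ(n^(log_6 11)).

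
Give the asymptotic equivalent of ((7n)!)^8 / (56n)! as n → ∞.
((7n)!)^8/(56n)! ~ ((2π·7n)^(7/2) / sqrt(8)) · 8^(−8·7n)  →  0

Write N = 7n. Stirling: N! ~ sqrt(2π N)(N/e)^N and (8N)! ~ sqrt(2π·8N)·(8N/e)^(8N).
  (N!)^8/(8N)! ~ (2π N)^(8/2) (N/e)^(8N) / [sqrt(2π·8N) (8N/e)^(8N)]
     = (2π N)^(8/2) / sqrt(2π·8N) · (N/(8N))^(8N)
     = (2π N)^((8−1)/2) / sqrt(8) · 8^(−8N).
Since 8^8 > 1, the factor 8^(−8N) decays exponentially, so the ratio → 0. Substituting N = 7n gives the stated form.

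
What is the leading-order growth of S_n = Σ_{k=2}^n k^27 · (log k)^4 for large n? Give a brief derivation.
S_n ~ n^28 · (log n)^4 / 28

By integral comparison, S_n = ∫_1^n x^27 · (log x)^4 dx + O(n^27 · (log n)^4). For the integral, the leading term of ∫_1^n x^27 (log x)^4 dx is n^28/28 · (log n)^4 (by repeated integration by parts; each step lowers the log-exponent and produces a relatively O(1/log n) correction). Hence S_n ~ n^28 · (log n)^4 / 28.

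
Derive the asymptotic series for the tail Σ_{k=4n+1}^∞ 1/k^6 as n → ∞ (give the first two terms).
Σ_{k>4n} 1/k^6 = 1/(5 · (4n)^5) − 1/(2 · (4n)^6) + O(1/(4n)^7)

Compare to the integral: ∫_{4n}^∞ x^(−6) dx = [−x^(−5)/5]_{4n}^∞ = 1/((6−1)·(4n)^5). The Euler-Maclaurin correction adds −f(4n)/2 = −1/(2·(4n)^6). Euler-Maclaurin then gives
  Σ_{k>4n} 1/k^6 = ∫_{4n}^∞ dx/x^6 − 1/(2·(4n)^6) + O(1/(4n)^7).
(Equivalently this is ζ(6) − Σ_{k≤4n} 1/k^6.)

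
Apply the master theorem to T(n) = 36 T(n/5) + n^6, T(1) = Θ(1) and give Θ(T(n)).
T(n) = Θ(n^6)

log_5 36 ≈ 2.227. f(n) = n^6 dominates n^(log_5 36) since 6 > 2.227, and the regularity condition a·f(n/b) = 36·(n/5)^6 = (36/15625)·n^6 ≤ c·f(n) holds with c = 36/15625 ≈ 0.0023 < 1. So this is Case 3: T(n) = Θ(f(n)) = Θ(n^6).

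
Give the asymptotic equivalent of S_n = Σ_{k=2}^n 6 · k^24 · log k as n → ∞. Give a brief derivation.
S_n ~ 6 · n^25 log n / 25 − 6 · n^25 / 625

By integral comparison, S_n = ∫_1^n 6 · x^24 · log x dx + O(n^24 · log n). For the integral, ∫ x^24 log x dx = n^25 log n / 25 − n^25/625 (integration by parts). Hence S_n ~ 6 · n^25 log n / 25 − 6 · n^25 / 625.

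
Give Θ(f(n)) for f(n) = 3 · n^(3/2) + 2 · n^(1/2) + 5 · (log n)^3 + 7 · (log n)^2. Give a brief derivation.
f(n) ∈ Θ(n^(3/2))

Compare the terms by growth order. For large n, n^a · (log n)^b dominates n^a' · (log n)^b' iff a > a', or (a = a' and b > b'). Ranking the 4 terms shows the dominant one is 3 · n^(3/2). Hence f(n) ∈ Θ(n^(3/2)).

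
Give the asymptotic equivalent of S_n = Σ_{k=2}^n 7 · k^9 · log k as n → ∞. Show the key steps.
S_n ~ 7 · n^10 log n / 10 − 7 · n^10 / 100

By integral comparison, S_n = ∫_1^n 7 · x^9 · log x dx + O(n^9 · log n). For the integral, ∫ x^9 log x dx = n^10 log n / 10 − n^10/100 (integration by parts). Hence S_n ~ 7 · n^10 log n / 10 − 7 · n^10 / 100.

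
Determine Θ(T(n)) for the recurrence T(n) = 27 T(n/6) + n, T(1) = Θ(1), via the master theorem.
T(n) = Θ(n^(log_6 27))

Master theorem: compare f(n) = n to n^(log_6 27) where log_6 27 ≈ 1.839. Since 1 < log_6 27, we have f(n) = O(n^(log_6 27 − ε)) for some ε > 0 — Case 1. Hence T(n) = Θ(n^(log_6 27)).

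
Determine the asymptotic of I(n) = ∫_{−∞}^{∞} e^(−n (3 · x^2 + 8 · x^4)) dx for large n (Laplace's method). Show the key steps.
I(n) ~ sqrt(π/(3n))

φ(x) = 3 · x^2 + 8 · x^4 has its unique global minimum at x* = 0 (since φ'(x) = 6x + 32x^3 = 0 only at x = 0 for real x with both coefficients positive, and φ → ∞ as |x| → ∞). At x* = 0, φ(0) = 0 and φ''(0) = 6. Laplace's method then gives
  I(n) ~ sqrt(2π / (n · φ''(0))) · e^(−n φ(0)) = sqrt(2π / (6n)) = sqrt(π/(3n)).
The 8 · x^4 term contributes only at subleading order (an O(1/n) relative correction).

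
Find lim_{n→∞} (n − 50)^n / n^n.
lim = e^(−50)

Rewrite as (1 − 50/n)^(n). By the standard limit (1 + x/n)^n → e^x, we have (1 − 50/n)^n → e^(−50), and raising to the 1st power gives e^(−50).
More precisely, ln[(1 − 50/n)^(n)] = n · ln(1 − 50/n) = n · (-50/n + O(1/n^2)) = -50 + O(1/n) → -50.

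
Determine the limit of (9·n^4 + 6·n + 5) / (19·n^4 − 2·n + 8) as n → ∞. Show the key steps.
lim = 9/19

For large n the leading n^4 terms dominate both numerator and denominator. Dividing top and bottom by n^4, every other term tends to 0, leaving 9/19.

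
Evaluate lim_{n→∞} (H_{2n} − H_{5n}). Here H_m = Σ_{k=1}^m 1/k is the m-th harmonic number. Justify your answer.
lim = ln(2/5)

Euler-Maclaurin gives H_m = ln m + γ + 1/(2m) + O(1/m^2). The γ and O(1/m) terms cancel in the difference:
  H_{2n} − H_{5n} = ln(2n) − ln(5n) + O(1/n) = ln(2/5) + O(1/n).
Hence the limit is ln(2/5).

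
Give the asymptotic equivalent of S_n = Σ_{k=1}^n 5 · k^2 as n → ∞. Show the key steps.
S_n ~ 5 · n^3 / 3

By integral comparison (Euler-Maclaurin), Σ_{k=1}^n 5 · k^2 = 5 · ∫_0^n x^2 dx + O(n^2) = 5 · n^3/3 + O(n^2). (Equivalently, Faulhaber's formula gives the same leading term.)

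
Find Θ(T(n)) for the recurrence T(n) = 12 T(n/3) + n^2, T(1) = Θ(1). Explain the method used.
T(n) = Θ(n^(log_3 12))

Master theorem: compare f(n) = n^2 to n^(log_3 12) where log_3 12 ≈ 2.262. Since 2 < log_3 12, we have f(n) = O(n^(log_3 12 − ε)) for some ε > 0 — Case 1. Hence T(n) = Θ(n^(log_3 12)).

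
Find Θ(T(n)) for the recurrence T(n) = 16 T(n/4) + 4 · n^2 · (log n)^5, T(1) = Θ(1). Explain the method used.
T(n) = Θ(n^2 · (log n)^6)

Here log_4 16 = 2 and f(n) = 4 · n^2 · (log n)^5 = Θ(n^(log_4 16) · (log n)^5). This is the extended Case 2 of the master theorem (f matches the critical exponent up to log factors), giving T(n) = Θ(n^(log_4 16) · (log n)^(5+1)) = Θ(n^2 · (log n)^6).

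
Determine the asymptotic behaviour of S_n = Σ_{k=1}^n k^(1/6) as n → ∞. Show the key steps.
S_n ~ (6/7) · n^(7/6)

Integral comparison: Σ_{k=1}^n k^(1/6) = ∫_0^n x^(1/6) dx + O(n^(1/6)). The integral is n^(1 + 1/6) / (1 + 1/6) = n^((1+6)/6) / ((1+6)/6) = (6/7) · n^(7/6).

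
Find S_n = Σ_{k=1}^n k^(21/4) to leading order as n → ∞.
S_n ~ (4/25) · n^(25/4)

Integral comparison: Σ_{k=1}^n k^(21/4) = ∫_0^n x^(21/4) dx + O(n^(21/4)). The integral is n^(1 + 21/4) / (1 + 21/4) = n^((21+4)/4) / ((21+4)/4) = (4/25) · n^(25/4).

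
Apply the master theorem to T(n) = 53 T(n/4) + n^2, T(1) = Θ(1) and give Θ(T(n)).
T(n) = Θ(n^(log_4 53))

Master theorem: compare f(n) = n^2 to n^(log_4 53) where log_4 53 ≈ 2.864. Since 2 < log_4 53, we have f(n) = O(n^(log_4 53 − ε)) for some ε > 0 — Case 1. Hence T(n) = Θ(n^(log_4 53)).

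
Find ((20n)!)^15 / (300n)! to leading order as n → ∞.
((20n)!)^15/(300n)! ~ ((2π·20n)^(14/2) / sqrt(15)) · 15^(−15·20n)  →  0

Write N = 20n. Stirling: N! ~ sqrt(2π N)(N/e)^N and (15N)! ~ sqrt(2π·15N)·(15N/e)^(15N).
  (N!)^15/(15N)! ~ (2π N)^(15/2) (N/e)^(15N) / [sqrt(2π·15N) (15N/e)^(15N)]
     = (2π N)^(15/2) / sqrt(2π·15N) · (N/(15N))^(15N)
     = (2π N)^((15−1)/2) / sqrt(15) · 15^(−15N).
Since 15^15 > 1, the factor 15^(−15N) decays exponentially, so the ratio → 0. Substituting N = 20n gives the stated form.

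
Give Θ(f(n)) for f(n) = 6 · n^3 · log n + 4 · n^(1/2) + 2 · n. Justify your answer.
f(n) ∈ Θ(n^3 · log n)

Compare the terms by growth order. For large n, n^a · (log n)^b dominates n^a' · (log n)^b' iff a > a', or (a = a' and b > b'). Ranking the 3 terms shows the dominant one is 6 · n^3 · log n. Hence f(n) ∈ Θ(n^3 · log n).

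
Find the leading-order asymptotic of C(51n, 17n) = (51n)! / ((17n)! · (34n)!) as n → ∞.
C(51n, 17n) ~ (27/4)^(17n) · sqrt(3/(4π·17n))

Write N = 17n. Apply Stirling to each factorial:
  (3N)! ~ sqrt(2π·3N) · (3N/e)^(3N),
  N! ~ sqrt(2π N) · (N/e)^N,
  (2N)! ~ sqrt(2π·2N) · (2N/e)^(2N).
The exponential factors combine to (3N)^(3N) / (N^N · (2N)^(2N)) = 3^(3N)/2^(2N) = (3^3/2^2)^N = (27/4)^N.
The square-root prefactors combine to sqrt(2π·3N) / (sqrt(2π N)·sqrt(2π·2N)) = sqrt(3 / (2π·2·N)) = sqrt(3/(4π·17n)).
Substituting N = 17n: C(51n, 17n) ~ (27/4)^(17n) · sqrt(3/(4π·17n)).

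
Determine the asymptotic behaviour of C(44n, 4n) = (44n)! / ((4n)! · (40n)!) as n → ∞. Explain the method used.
C(44n, 4n) ~ (285311670611/10000000000)^(4n) · sqrt(11/(20π·4n))

Write N = 4n. Apply Stirling to each factorial:
  (11N)! ~ sqrt(2π·11N) · (11N/e)^(11N),
  N! ~ sqrt(2π N) · (N/e)^N,
  (10N)! ~ sqrt(2π·10N) · (10N/e)^(10N).
The exponential factors combine to (11N)^(11N) / (N^N · (10N)^(10N)) = 11^(11N)/10^(10N) = (11^11/10^10)^N = (285311670611/10000000000)^N.
The square-root prefactors combine to sqrt(2π·11N) / (sqrt(2π N)·sqrt(2π·10N)) = sqrt(11 / (2π·10·N)) = sqrt(11/(20π·4n)).
Substituting N = 4n: C(44n, 4n) ~ (285311670611/10000000000)^(4n) · sqrt(11/(20π·4n)).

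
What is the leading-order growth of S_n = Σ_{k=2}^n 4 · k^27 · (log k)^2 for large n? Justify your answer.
S_n ~ n^28 · (log n)^2 / 7

By integral comparison, S_n = ∫_1^n 4 · x^27 · (log x)^2 dx + O(n^27 · (log n)^2). For the integral, the leading term of ∫_1^n x^27 (log x)^2 dx is n^28/28 · (log n)^2 (by repeated integration by parts; each step lowers the log-exponent and produces a relatively O(1/log n) correction). Hence S_n ~ n^28 · (log n)^2 / 7.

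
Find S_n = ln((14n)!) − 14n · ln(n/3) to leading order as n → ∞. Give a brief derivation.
S_n ~ 14n · (ln 42 − 1) + O(ln n)

Stirling: ln((14n)!) = 14n ln(14n) − 14n + O(ln n).
  S_n = 14n ln(14n) − 14n − 14n ln(n/3) + O(ln n)
      = 14n ln(14n) − 14n ln n + 14n ln 3 − 14n + O(ln n)
      = 14n ln 14 + 14n ln 3 − 14n + O(ln n)
      = 14n (ln 42 − 1) + O(ln n).
Numerically ln(42) − 1 ≈ 2.7377.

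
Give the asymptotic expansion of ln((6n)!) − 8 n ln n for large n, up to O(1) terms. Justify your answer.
ln((6n)!) − 8 n ln n = −2 n ln n + 6(ln 6 − 1) n + (1/2) ln(2π·6n) + O(1/n)

Stirling: ln((6n)!) = 6n ln(6n) − 6n + (1/2) ln(2π·6n) + O(1/n).
Expand 6n ln(6n) = 6n (ln n + ln 6) = 6n ln n + 6n ln 6.
Subtract 8n ln n: leading term is (6 − 8) n ln n = −2 n ln n. The next term is 6n ln 6 − 6n = 6(ln 6 − 1) n. Then the (1/2) ln(2π·6n) correction.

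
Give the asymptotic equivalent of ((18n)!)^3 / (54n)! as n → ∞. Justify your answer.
((18n)!)^3/(54n)! ~ ((2π·18n)^(2/2) / sqrt(3)) · 3^(−3·18n)  →  0

Write N = 18n. Stirling: N! ~ sqrt(2π N)(N/e)^N and (3N)! ~ sqrt(2π·3N)·(3N/e)^(3N).
  (N!)^3/(3N)! ~ (2π N)^(3/2) (N/e)^(3N) / [sqrt(2π·3N) (3N/e)^(3N)]
     = (2π N)^(3/2) / sqrt(2π·3N) · (N/(3N))^(3N)
     = (2π N)^((3−1)/2) / sqrt(3) · 3^(−3N).
Since 3^3 > 1, the factor 3^(−3N) decays exponentially, so the ratio → 0. Substituting N = 18n gives the stated form.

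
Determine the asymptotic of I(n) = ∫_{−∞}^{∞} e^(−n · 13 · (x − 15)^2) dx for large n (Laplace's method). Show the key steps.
I(n) = sqrt(π/(13n))

Here φ(x) = 13 · (x − 15)^2 has its unique minimum at x* = 15 with φ(x*) = 0 and φ''(x*) = 26. Laplace's method gives
  I(n) ~ e^(−n φ(x*)) · sqrt(2π / (n · φ''(x*))) = sqrt(2π / (26n)) = sqrt(π/(13n)).
This is exact: substituting u = (x − 15)·sqrt(13n) gives I(n) = (1/sqrt(13n)) ∫_{−∞}^{∞} e^(−u^2) du = sqrt(π/(13n)).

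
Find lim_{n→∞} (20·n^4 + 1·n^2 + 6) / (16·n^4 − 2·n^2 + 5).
lim = 20/16 = 5/4

For large n the leading n^4 terms dominate both numerator and denominator. Dividing top and bottom by n^4, every other term tends to 0, leaving 20/16 = 5/4.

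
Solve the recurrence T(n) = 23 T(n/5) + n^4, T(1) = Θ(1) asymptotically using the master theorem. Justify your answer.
T(n) = Θ(n^4)

log_5 23 ≈ 1.948. f(n) = n^4 dominates n^(log_5 23) since 4 > 1.948, and the regularity condition a·f(n/b) = 23·(n/5)^4 = (23/625)·n^4 ≤ c·f(n) holds with c = 23/625 ≈ 0.0368 < 1. So this is Case 3: T(n) = Θ(f(n)) = Θ(n^4).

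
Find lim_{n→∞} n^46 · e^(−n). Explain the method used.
lim = 0

Exponentials with base > 1 dominate every fixed polynomial: for any fixed c, n^c / e^n → 0 as n → ∞ (e.g. by the ratio test, or since e^n grows faster than any power of n). Hence n^46 · e^(−n) = n^46 / e^n → 0.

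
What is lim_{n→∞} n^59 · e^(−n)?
lim = 0

Exponentials with base > 1 dominate every fixed polynomial: for any fixed c, n^c / e^n → 0 as n → ∞ (e.g. by the ratio test, or since e^n grows faster than any power of n). Hence n^59 · e^(−n) = n^59 / e^n → 0.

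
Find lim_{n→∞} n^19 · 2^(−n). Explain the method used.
lim = 0

Exponentials with base > 1 dominate every fixed polynomial: for any fixed c, n^c / 2^n → 0 as n → ∞ (e.g. by the ratio test, or by writing 2^n = e^(n ln 2) and noting e^(n ln 2) / n^c → ∞). Hence n^19 · 2^(−n) = n^19 / 2^n → 0.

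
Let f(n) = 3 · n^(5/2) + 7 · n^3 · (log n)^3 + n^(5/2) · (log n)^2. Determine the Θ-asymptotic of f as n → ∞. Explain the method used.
f(n) ∈ Θ(n^3 · (log n)^3)

Compare the terms by growth order. For large n, n^a · (log n)^b dominates n^a' · (log n)^b' iff a > a', or (a = a' and b > b'). Ranking the 3 terms shows the dominant one is 7 · n^3 · (log n)^3. Hence f(n) ∈ Θ(n^3 · (log n)^3).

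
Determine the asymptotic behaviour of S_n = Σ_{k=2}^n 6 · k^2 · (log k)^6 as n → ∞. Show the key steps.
S_n ~ 2 · n^3 · (log n)^6

By integral comparison, S_n = ∫_1^n 6 · x^2 · (log x)^6 dx + O(n^2 · (log n)^6). For the integral, the leading term of ∫_1^n x^2 (log x)^6 dx is n^3/3 · (log n)^6 (by repeated integration by parts; each step lowers the log-exponent and produces a relatively O(1/log n) correction). Hence S_n ~ 2 · n^3 · (log n)^6.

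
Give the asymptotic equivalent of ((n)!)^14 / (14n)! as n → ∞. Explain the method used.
((n)!)^14/(14n)! ~ ((2π·n)^(13/2) / sqrt(14)) · 14^(−14·n)  →  0

Write N = n. Stirling: N! ~ sqrt(2π N)(N/e)^N and (14N)! ~ sqrt(2π·14N)·(14N/e)^(14N).
  (N!)^14/(14N)! ~ (2π N)^(14/2) (N/e)^(14N) / [sqrt(2π·14N) (14N/e)^(14N)]
     = (2π N)^(14/2) / sqrt(2π·14N) · (N/(14N))^(14N)
     = (2π N)^((14−1)/2) / sqrt(14) · 14^(−14N).
Since 14^14 > 1, the factor 14^(−14N) decays exponentially, so the ratio → 0. Substituting N = n gives the stated form.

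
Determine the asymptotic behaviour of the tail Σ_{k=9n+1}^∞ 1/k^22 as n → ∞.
Σ_{k>9n} 1/k^22 ~ 1/(21 · (9n)^21)

Compare to the integral: ∫_{9n}^∞ x^(−22) dx = [−x^(−21)/21]_{9n}^∞ = 1/((22−1)·(9n)^21). Euler-Maclaurin then gives
  Σ_{k>9n} 1/k^22 = ∫_{9n}^∞ dx/x^22 − 1/(2·(9n)^22) + O(1/(9n)^23).
(Equivalently this is ζ(22) − Σ_{k≤9n} 1/k^22.)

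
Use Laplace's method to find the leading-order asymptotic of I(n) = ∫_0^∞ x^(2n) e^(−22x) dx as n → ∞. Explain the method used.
I(n) ~ (sqrt(2π·2n) / 22) · (2n/(22e))^(2n)

Write the integrand as exp(2n ln x − 22x) and set f(x) = 2n ln x − 22x. Then f'(x) = 2n/x − 22 = 0 at x* = 2n/22, and f''(x*) = −2n/x*^2 = −22^2/(2n). Laplace's method (interior maximum) gives
  I(n) ~ e^(f(x*)) · sqrt(2π / |f''(x*)|)
        = exp(2n ln(2n/22) − 2n) · sqrt(2π · 2n / 22^2)
        = (2n/22)^(2n) e^(−2n) · sqrt(2π·2n) / 22
        = (sqrt(2π·2n) / 22) · (2n/(22e))^(2n).
This matches Γ(2n+1)/22^(2n+1) with Stirling applied to Γ.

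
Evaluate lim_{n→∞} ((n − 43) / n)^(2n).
lim = e^(−86)

Rewrite as (1 − 43/n)^(2n). By the standard limit (1 + x/n)^n → e^x, we have (1 − 43/n)^n → e^(−43), and raising to the 2nd power gives e^(−86).
More precisely, ln[(1 − 43/n)^(2n)] = 2n · ln(1 − 43/n) = 2n · (-43/n + O(1/n^2)) = -86 + O(1/n) → -86.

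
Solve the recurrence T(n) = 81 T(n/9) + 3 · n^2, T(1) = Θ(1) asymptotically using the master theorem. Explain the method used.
T(n) = Θ(n^2 log n)

log_9 81 = 2, and f(n) = 3 · n^2 = Θ(n^(log_9 81)). This is Case 2 of the master theorem: T(n) = Θ(f(n) · log n) = Θ(n^2 log n).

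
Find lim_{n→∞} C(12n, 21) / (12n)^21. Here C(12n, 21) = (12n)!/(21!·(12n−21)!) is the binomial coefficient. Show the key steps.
lim = 1/21! = 1/51090942171709440000

With N = 12n → ∞: C(N, 21) / N^21 = [N(N−1)…(N−20)] / (21! · N^21) = (1/21!) · 1 · (1 − 1/(12n)) · … · (1 − 20/(12n)). Each factor → 1 as N → ∞, so the limit is 1/21! = 1/51090942171709440000.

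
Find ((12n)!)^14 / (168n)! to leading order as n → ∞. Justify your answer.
((12n)!)^14/(168n)! ~ ((2π·12n)^(13/2) / sqrt(14)) · 14^(−14·12n)  →  0

Write N = 12n. Stirling: N! ~ sqrt(2π N)(N/e)^N and (14N)! ~ sqrt(2π·14N)·(14N/e)^(14N).
  (N!)^14/(14N)! ~ (2π N)^(14/2) (N/e)^(14N) / [sqrt(2π·14N) (14N/e)^(14N)]
     = (2π N)^(14/2) / sqrt(2π·14N) · (N/(14N))^(14N)
     = (2π N)^((14−1)/2) / sqrt(14) · 14^(−14N).
Since 14^14 > 1, the factor 14^(−14N) decays exponentially, so the ratio → 0. Substituting N = 12n gives the stated form.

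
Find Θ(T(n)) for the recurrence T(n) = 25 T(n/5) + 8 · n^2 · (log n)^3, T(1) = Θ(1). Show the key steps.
T(n) = Θ(n^2 · (log n)^4)

Here log_5 25 = 2 and f(n) = 8 · n^2 · (log n)^3 = Θ(n^(log_5 25) · (log n)^3). This is the extended Case 2 of the master theorem (f matches the critical exponent up to log factors), giving T(n) = Θ(n^(log_5 25) · (log n)^(3+1)) = Θ(n^2 · (log n)^4).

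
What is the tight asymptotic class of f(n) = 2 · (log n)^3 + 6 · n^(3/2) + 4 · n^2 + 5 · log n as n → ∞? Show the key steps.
f(n) ∈ Θ(n^2)

Compare the terms by growth order. For large n, n^a · (log n)^b dominates n^a' · (log n)^b' iff a > a', or (a = a' and b > b'). Ranking the 4 terms shows the dominant one is 4 · n^2. Hence f(n) ∈ Θ(n^2).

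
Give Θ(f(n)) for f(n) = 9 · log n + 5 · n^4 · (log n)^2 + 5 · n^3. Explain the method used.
f(n) ∈ Θ(n^4 · (log n)^2)

Compare the terms by growth order. For large n, n^a · (log n)^b dominates n^a' · (log n)^b' iff a > a', or (a = a' and b > b'). Ranking the 3 terms shows the dominant one is 5 · n^4 · (log n)^2. Hence f(n) ∈ Θ(n^4 · (log n)^2).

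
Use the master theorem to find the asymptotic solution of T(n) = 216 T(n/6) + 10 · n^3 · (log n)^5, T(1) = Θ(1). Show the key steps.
T(n) = Θ(n^3 · (log n)^6)

Here log_6 216 = 3 and f(n) = 10 · n^3 · (log n)^5 = Θ(n^(log_6 216) · (log n)^5). This is the extended Case 2 of the master theorem (f matches the critical exponent up to log factors), giving T(n) = Θ(n^(log_6 216) · (log n)^(5+1)) = Θ(n^3 · (log n)^6).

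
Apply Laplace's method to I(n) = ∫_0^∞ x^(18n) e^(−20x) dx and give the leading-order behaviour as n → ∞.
I(n) ~ (sqrt(2π·18n) / 20) · (18n/(20e))^(18n)

Write the integrand as exp(18n ln x − 20x) and set f(x) = 18n ln x − 20x. Then f'(x) = 18n/x − 20 = 0 at x* = 18n/20, and f''(x*) = −18n/x*^2 = −20^2/(18n). Laplace's method (interior maximum) gives
  I(n) ~ e^(f(x*)) · sqrt(2π / |f''(x*)|)
        = exp(18n ln(18n/20) − 18n) · sqrt(2π · 18n / 20^2)
        = (18n/20)^(18n) e^(−18n) · sqrt(2π·18n) / 20
        = (sqrt(2π·18n) / 20) · (18n/(20e))^(18n).
This matches Γ(18n+1)/20^(18n+1) with Stirling applied to Γ.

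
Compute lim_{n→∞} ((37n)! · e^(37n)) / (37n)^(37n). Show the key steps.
lim = ∞

Stirling: (37n)! ~ sqrt(2π·37n) · (37n/e)^(37n). Hence
  (37n)! · e^(37n) / (37n)^(37n) ~ sqrt(2π·37n) = sqrt(2π·37) · sqrt(n) → ∞.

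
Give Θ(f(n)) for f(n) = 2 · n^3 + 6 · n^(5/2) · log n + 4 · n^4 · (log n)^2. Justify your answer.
f(n) ∈ Θ(n^4 · (log n)^2)

Compare the terms by growth order. For large n, n^a · (log n)^b dominates n^a' · (log n)^b' iff a > a', or (a = a' and b > b'). Ranking the 3 terms shows the dominant one is 4 · n^4 · (log n)^2. Hence f(n) ∈ Θ(n^4 · (log n)^2).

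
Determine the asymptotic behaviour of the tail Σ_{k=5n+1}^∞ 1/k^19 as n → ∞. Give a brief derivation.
Σ_{k>5n} 1/k^19 ~ 1/(18 · (5n)^18)

Compare to the integral: ∫_{5n}^∞ x^(−19) dx = [−x^(−18)/18]_{5n}^∞ = 1/((19−1)·(5n)^18). Euler-Maclaurin then gives
  Σ_{k>5n} 1/k^19 = ∫_{5n}^∞ dx/x^19 − 1/(2·(5n)^19) + O(1/(5n)^20).
(Equivalently this is ζ(19) − Σ_{k≤5n} 1/k^19.)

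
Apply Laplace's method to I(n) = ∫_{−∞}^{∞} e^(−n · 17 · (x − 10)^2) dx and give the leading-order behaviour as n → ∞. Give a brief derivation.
I(n) = sqrt(π/(17n))

Here φ(x) = 17 · (x − 10)^2 has its unique minimum at x* = 10 with φ(x*) = 0 and φ''(x*) = 34. Laplace's method gives
  I(n) ~ e^(−n φ(x*)) · sqrt(2π / (n · φ''(x*))) = sqrt(2π / (34n)) = sqrt(π/(17n)).
This is exact: substituting u = (x − 10)·sqrt(17n) gives I(n) = (1/sqrt(17n)) ∫_{−∞}^{∞} e^(−u^2) du = sqrt(π/(17n)).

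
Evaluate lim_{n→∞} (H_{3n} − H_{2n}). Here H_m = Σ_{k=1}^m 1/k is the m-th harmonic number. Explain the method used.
lim = ln(3/2)

Euler-Maclaurin gives H_m = ln m + γ + 1/(2m) + O(1/m^2). The γ and O(1/m) terms cancel in the difference:
  H_{3n} − H_{2n} = ln(3n) − ln(2n) + O(1/n) = ln(3/2) + O(1/n).
Hence the limit is ln(3/2).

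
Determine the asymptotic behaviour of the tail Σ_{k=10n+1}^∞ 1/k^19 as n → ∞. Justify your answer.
Σ_{k>10n} 1/k^19 ~ 1/(18 · (10n)^18)

Compare to the integral: ∫_{10n}^∞ x^(−19) dx = [−x^(−18)/18]_{10n}^∞ = 1/((19−1)·(10n)^18). Euler-Maclaurin then gives
  Σ_{k>10n} 1/k^19 = ∫_{10n}^∞ dx/x^19 − 1/(2·(10n)^19) + O(1/(10n)^20).
(Equivalently this is ζ(19) − Σ_{k≤10n} 1/k^19.)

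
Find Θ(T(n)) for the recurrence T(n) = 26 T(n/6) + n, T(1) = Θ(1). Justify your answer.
T(n) = Θ(n^(log_6 26))

Master theorem: compare f(n) = n to n^(log_6 26) where log_6 26 ≈ 1.818. Since 1 < log_6 26, we have f(n) = O(n^(log_6 26 − ε)) for some ε > 0 — Case 1. Hence T(n) = Θ(n^(log_6 26)).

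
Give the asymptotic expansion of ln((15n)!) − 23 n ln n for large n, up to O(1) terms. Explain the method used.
ln((15n)!) − 23 n ln n = −8 n ln n + 15(ln 15 − 1) n + (1/2) ln(2π·15n) + O(1/n)

Stirling: ln((15n)!) = 15n ln(15n) − 15n + (1/2) ln(2π·15n) + O(1/n).
Expand 15n ln(15n) = 15n (ln n + ln 15) = 15n ln n + 15n ln 15.
Subtract 23n ln n: leading term is (15 − 23) n ln n = −8 n ln n. The next term is 15n ln 15 − 15n = 15(ln 15 − 1) n. Then the (1/2) ln(2π·15n) correction.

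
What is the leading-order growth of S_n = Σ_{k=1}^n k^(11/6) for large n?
S_n ~ (6/17) · n^(17/6)

Integral comparison: Σ_{k=1}^n k^(11/6) = ∫_0^n x^(11/6) dx + O(n^(11/6)). The integral is n^(1 + 11/6) / (1 + 11/6) = n^((11+6)/6) / ((11+6)/6) = (6/17) · n^(17/6).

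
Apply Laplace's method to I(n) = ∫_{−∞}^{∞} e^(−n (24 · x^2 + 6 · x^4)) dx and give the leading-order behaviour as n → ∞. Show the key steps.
I(n) ~ sqrt(π/(24n))

φ(x) = 24 · x^2 + 6 · x^4 has its unique global minimum at x* = 0 (since φ'(x) = 48x + 24x^3 = 0 only at x = 0 for real x with both coefficients positive, and φ → ∞ as |x| → ∞). At x* = 0, φ(0) = 0 and φ''(0) = 48. Laplace's method then gives
  I(n) ~ sqrt(2π / (n · φ''(0))) · e^(−n φ(0)) = sqrt(2π / (48n)) = sqrt(π/(24n)).
The 6 · x^4 term contributes only at subleading order (an O(1/n) relative correction).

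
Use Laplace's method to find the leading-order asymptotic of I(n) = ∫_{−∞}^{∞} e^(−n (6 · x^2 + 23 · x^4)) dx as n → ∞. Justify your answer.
I(n) ~ sqrt(π/(6n))

φ(x) = 6 · x^2 + 23 · x^4 has its unique global minimum at x* = 0 (since φ'(x) = 12x + 92x^3 = 0 only at x = 0 for real x with both coefficients positive, and φ → ∞ as |x| → ∞). At x* = 0, φ(0) = 0 and φ''(0) = 12. Laplace's method then gives
  I(n) ~ sqrt(2π / (n · φ''(0))) · e^(−n φ(0)) = sqrt(2π / (12n)) = sqrt(π/(6n)).
The 23 · x^4 term contributes only at subleading order (an O(1/n) relative correction).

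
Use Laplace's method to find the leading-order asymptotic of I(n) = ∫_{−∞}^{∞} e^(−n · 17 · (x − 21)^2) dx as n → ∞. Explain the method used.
I(n) = sqrt(π/(17n))

Here φ(x) = 17 · (x − 21)^2 has its unique minimum at x* = 21 with φ(x*) = 0 and φ''(x*) = 34. Laplace's method gives
  I(n) ~ e^(−n φ(x*)) · sqrt(2π / (n · φ''(x*))) = sqrt(2π / (34n)) = sqrt(π/(17n)).
This is exact: substituting u = (x − 21)·sqrt(17n) gives I(n) = (1/sqrt(17n)) ∫_{−∞}^{∞} e^(−u^2) du = sqrt(π/(17n)).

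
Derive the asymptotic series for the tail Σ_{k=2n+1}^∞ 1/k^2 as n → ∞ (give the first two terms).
Σ_{k>2n} 1/k^2 = 1/(1 · (2n)) − 1/(2 · (2n)^2) + O(1/(2n)^3)

Compare to the integral: ∫_{2n}^∞ x^(−2) dx = [−x^(−1)/1]_{2n}^∞ = 1/((2−1)·(2n)). The Euler-Maclaurin correction adds −f(2n)/2 = −1/(2·(2n)^2). Euler-Maclaurin then gives
  Σ_{k>2n} 1/k^2 = ∫_{2n}^∞ dx/x^2 − 1/(2·(2n)^2) + O(1/(2n)^3).
(Equivalently this is ζ(2) − Σ_{k≤2n} 1/k^2.)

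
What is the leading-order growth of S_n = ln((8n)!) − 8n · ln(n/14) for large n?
S_n ~ 8n · (ln 112 − 1) + O(ln n)

Stirling: ln((8n)!) = 8n ln(8n) − 8n + O(ln n).
  S_n = 8n ln(8n) − 8n − 8n ln(n/14) + O(ln n)
      = 8n ln(8n) − 8n ln n + 8n ln 14 − 8n + O(ln n)
      = 8n ln 8 + 8n ln 14 − 8n + O(ln n)
      = 8n (ln 112 − 1) + O(ln n).
Numerically ln(112) − 1 ≈ 3.7185.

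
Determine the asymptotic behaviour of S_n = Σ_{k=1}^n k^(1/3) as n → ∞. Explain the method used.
S_n ~ (3/4) · n^(4/3)

Integral comparison: Σ_{k=1}^n k^(1/3) = ∫_0^n x^(1/3) dx + O(n^(1/3)). The integral is n^(1 + 1/3) / (1 + 1/3) = n^((1+3)/3) / ((1+3)/3) = (3/4) · n^(4/3).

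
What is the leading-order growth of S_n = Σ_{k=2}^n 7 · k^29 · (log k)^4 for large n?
S_n ~ 7 · n^30 · (log n)^4 / 30

By integral comparison, S_n = ∫_1^n 7 · x^29 · (log x)^4 dx + O(n^29 · (log n)^4). For the integral, the leading term of ∫_1^n x^29 (log x)^4 dx is n^30/30 · (log n)^4 (by repeated integration by parts; each step lowers the log-exponent and produces a relatively O(1/log n) correction). Hence S_n ~ 7 · n^30 · (log n)^4 / 30.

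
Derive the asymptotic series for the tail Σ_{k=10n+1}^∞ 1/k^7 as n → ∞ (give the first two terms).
Σ_{k>10n} 1/k^7 = 1/(6 · (10n)^6) − 1/(2 · (10n)^7) + O(1/(10n)^8)

Compare to the integral: ∫_{10n}^∞ x^(−7) dx = [−x^(−6)/6]_{10n}^∞ = 1/((7−1)·(10n)^6). The Euler-Maclaurin correction adds −f(10n)/2 = −1/(2·(10n)^7). Euler-Maclaurin then gives
  Σ_{k>10n} 1/k^7 = ∫_{10n}^∞ dx/x^7 − 1/(2·(10n)^7) + O(1/(10n)^8).
(Equivalently this is ζ(7) − Σ_{k≤10n} 1/k^7.)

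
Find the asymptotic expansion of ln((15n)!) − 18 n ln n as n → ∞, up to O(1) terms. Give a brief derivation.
ln((15n)!) − 18 n ln n = −3 n ln n + 15(ln 15 − 1) n + (1/2) ln(2π·15n) + O(1/n)

Stirling: ln((15n)!) = 15n ln(15n) − 15n + (1/2) ln(2π·15n) + O(1/n).
Expand 15n ln(15n) = 15n (ln n + ln 15) = 15n ln n + 15n ln 15.
Subtract 18n ln n: leading term is (15 − 18) n ln n = −3 n ln n. The next term is 15n ln 15 − 15n = 15(ln 15 − 1) n. Then the (1/2) ln(2π·15n) correction.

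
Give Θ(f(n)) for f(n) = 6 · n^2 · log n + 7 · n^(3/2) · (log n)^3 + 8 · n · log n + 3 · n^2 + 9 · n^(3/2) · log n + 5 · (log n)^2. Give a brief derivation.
f(n) ∈ Θ(n^2 · log n)

Compare the terms by growth order. For large n, n^a · (log n)^b dominates n^a' · (log n)^b' iff a > a', or (a = a' and b > b'). Ranking the 6 terms shows the dominant one is 6 · n^2 · log n. Hence f(n) ∈ Θ(n^2 · log n).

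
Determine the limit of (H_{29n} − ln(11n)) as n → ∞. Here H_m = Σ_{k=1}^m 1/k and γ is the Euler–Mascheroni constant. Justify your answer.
lim = ln(29/11) + γ

By Euler-Maclaurin, H_m = ln m + γ + O(1/m). So
  H_{29n} − ln(11n) = ln(29n) + γ − ln(11n) + O(1/n)
                       = ln(29/11) + γ + O(1/n).
Hence the limit is ln(29/11) + γ.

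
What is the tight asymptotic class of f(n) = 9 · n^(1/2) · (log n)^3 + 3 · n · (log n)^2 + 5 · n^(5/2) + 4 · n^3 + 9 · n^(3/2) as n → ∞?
f(n) ∈ Θ(n^3)

Compare the terms by growth order. For large n, n^a · (log n)^b dominates n^a' · (log n)^b' iff a > a', or (a = a' and b > b'). Ranking the 5 terms shows the dominant one is 4 · n^3. Hence f(n) ∈ Θ(n^3).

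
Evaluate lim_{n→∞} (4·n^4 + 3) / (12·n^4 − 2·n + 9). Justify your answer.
lim = 4/12 = 1/3

For large n the leading n^4 terms dominate both numerator and denominator. Dividing top and bottom by n^4, every other term tends to 0, leaving 4/12 = 1/3.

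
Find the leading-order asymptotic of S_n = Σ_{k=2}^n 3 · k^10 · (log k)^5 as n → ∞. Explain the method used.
S_n ~ 3 · n^11 · (log n)^5 / 11

By integral comparison, S_n = ∫_1^n 3 · x^10 · (log x)^5 dx + O(n^10 · (log n)^5). For the integral, the leading term of ∫_1^n x^10 (log x)^5 dx is n^11/11 · (log n)^5 (by repeated integration by parts; each step lowers the log-exponent and produces a relatively O(1/log n) correction). Hence S_n ~ 3 · n^11 · (log n)^5 / 11.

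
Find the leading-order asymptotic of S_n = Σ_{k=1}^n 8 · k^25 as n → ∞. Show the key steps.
S_n ~ 4 · n^26 / 13

By integral comparison (Euler-Maclaurin), Σ_{k=1}^n 8 · k^25 = 8 · ∫_0^n x^25 dx + O(n^25) = 8 · n^26/26 = 4 · n^26 / 13 + O(n^25). (Equivalently, Faulhaber's formula gives the same leading term.)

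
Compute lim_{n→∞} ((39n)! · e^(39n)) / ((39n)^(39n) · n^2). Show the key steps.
lim = 0

Stirling: (39n)! ~ sqrt(2π·39n) · (39n/e)^(39n). Hence
  (39n)! · e^(39n) / (39n)^(39n) ~ sqrt(2π·39n).
Dividing by n^2: sqrt(2π·39n) / n^2 = sqrt(2π·39) · n^((1−4)/2), so the expression behaves like sqrt(2π·39) · n^((1−4)/2) → 0.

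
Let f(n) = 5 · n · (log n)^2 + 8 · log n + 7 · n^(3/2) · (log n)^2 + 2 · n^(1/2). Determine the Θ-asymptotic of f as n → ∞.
f(n) ∈ Θ(n^(3/2) · (log n)^2)

Compare the terms by growth order. For large n, n^a · (log n)^b dominates n^a' · (log n)^b' iff a > a', or (a = a' and b > b'). Ranking the 4 terms shows the dominant one is 7 · n^(3/2) · (log n)^2. Hence f(n) ∈ Θ(n^(3/2) · (log n)^2).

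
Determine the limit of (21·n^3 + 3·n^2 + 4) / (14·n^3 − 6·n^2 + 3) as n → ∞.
lim = 21/14 = 3/2

For large n the leading n^3 terms dominate both numerator and denominator. Dividing top and bottom by n^3, every other term tends to 0, leaving 21/14 = 3/2.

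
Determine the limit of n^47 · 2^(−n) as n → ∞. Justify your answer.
lim = 0

Exponentials with base > 1 dominate every fixed polynomial: for any fixed c, n^c / 2^n → 0 as n → ∞ (e.g. by the ratio test, or by writing 2^n = e^(n ln 2) and noting e^(n ln 2) / n^c → ∞). Hence n^47 · 2^(−n) = n^47 / 2^n → 0.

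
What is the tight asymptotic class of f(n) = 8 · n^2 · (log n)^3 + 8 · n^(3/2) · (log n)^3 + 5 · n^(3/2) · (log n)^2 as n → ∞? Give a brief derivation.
f(n) ∈ Θ(n^2 · (log n)^3)

Compare the terms by growth order. For large n, n^a · (log n)^b dominates n^a' · (log n)^b' iff a > a', or (a = a' and b > b'). Ranking the 3 terms shows the dominant one is 8 · n^2 · (log n)^3. Hence f(n) ∈ Θ(n^2 · (log n)^3).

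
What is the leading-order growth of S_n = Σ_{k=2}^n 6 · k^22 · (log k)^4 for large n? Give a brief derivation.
S_n ~ 6 · n^23 · (log n)^4 / 23

By integral comparison, S_n = ∫_1^n 6 · x^22 · (log x)^4 dx + O(n^22 · (log n)^4). For the integral, the leading term of ∫_1^n x^22 (log x)^4 dx is n^23/23 · (log n)^4 (by repeated integration by parts; each step lowers the log-exponent and produces a relatively O(1/log n) correction). Hence S_n ~ 6 · n^23 · (log n)^4 / 23.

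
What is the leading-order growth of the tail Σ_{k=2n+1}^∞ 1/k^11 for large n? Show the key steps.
Σ_{k>2n} 1/k^11 ~ 1/(10 · (2n)^10)

Compare to the integral: ∫_{2n}^∞ x^(−11) dx = [−x^(−10)/10]_{2n}^∞ = 1/((11−1)·(2n)^10). Euler-Maclaurin then gives
  Σ_{k>2n} 1/k^11 = ∫_{2n}^∞ dx/x^11 − 1/(2·(2n)^11) + O(1/(2n)^12).
(Equivalently this is ζ(11) − Σ_{k≤2n} 1/k^11.)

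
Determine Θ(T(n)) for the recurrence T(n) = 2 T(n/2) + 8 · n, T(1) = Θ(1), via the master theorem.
T(n) = Θ(n log n)

log_2 2 = 1, and f(n) = 8 · n = Θ(n^(log_2 2)). This is Case 2 of the master theorem: T(n) = Θ(f(n) · log n) = Θ(n log n).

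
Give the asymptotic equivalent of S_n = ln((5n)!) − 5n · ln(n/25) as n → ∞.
S_n ~ 5n · (ln 125 − 1) + O(ln n)

Stirling: ln((5n)!) = 5n ln(5n) − 5n + O(ln n).
  S_n = 5n ln(5n) − 5n − 5n ln(n/25) + O(ln n)
      = 5n ln(5n) − 5n ln n + 5n ln 25 − 5n + O(ln n)
      = 5n ln 5 + 5n ln 25 − 5n + O(ln n)
      = 5n (ln 125 − 1) + O(ln n).
Numerically ln(125) − 1 ≈ 3.8283.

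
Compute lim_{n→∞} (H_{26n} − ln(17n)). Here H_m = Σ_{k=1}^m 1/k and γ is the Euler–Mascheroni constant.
lim = ln(26/17) + γ

By Euler-Maclaurin, H_m = ln m + γ + O(1/m). So
  H_{26n} − ln(17n) = ln(26n) + γ − ln(17n) + O(1/n)
                       = ln(26/17) + γ + O(1/n).
Hence the limit is ln(26/17) + γ.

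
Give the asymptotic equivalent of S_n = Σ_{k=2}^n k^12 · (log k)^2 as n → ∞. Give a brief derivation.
S_n ~ n^13 · (log n)^2 / 13

By integral comparison, S_n = ∫_1^n x^12 · (log x)^2 dx + O(n^12 · (log n)^2). For the integral, the leading term of ∫_1^n x^12 (log x)^2 dx is n^13/13 · (log n)^2 (by repeated integration by parts; each step lowers the log-exponent and produces a relatively O(1/log n) correction). Hence S_n ~ n^13 · (log n)^2 / 13.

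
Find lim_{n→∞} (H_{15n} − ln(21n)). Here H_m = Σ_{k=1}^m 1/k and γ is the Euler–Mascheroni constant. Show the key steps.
lim = ln(5/7) + γ

By Euler-Maclaurin, H_m = ln m + γ + O(1/m). So
  H_{15n} − ln(21n) = ln(15n) + γ − ln(21n) + O(1/n)
                       = ln(15/21) + γ + O(1/n).
Hence the limit is ln(15/21) + γ (= ln(5/7)).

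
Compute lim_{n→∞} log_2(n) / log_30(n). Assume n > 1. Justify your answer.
lim = ln(30) / ln(2) = log_2(30)

Change of base: log_2(n) = ln n / ln 2 and log_30(n) = ln n / ln 30. The ratio is (ln n / ln 2) · (ln 30 / ln n) = ln 30 / ln 2, a constant independent of n. So the limit is ln 30 / ln 2 = log_2(30).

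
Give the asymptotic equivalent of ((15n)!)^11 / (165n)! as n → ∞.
((15n)!)^11/(165n)! ~ ((2π·15n)^(10/2) / sqrt(11)) · 11^(−11·15n)  →  0

Write N = 15n. Stirling: N! ~ sqrt(2π N)(N/e)^N and (11N)! ~ sqrt(2π·11N)·(11N/e)^(11N).
  (N!)^11/(11N)! ~ (2π N)^(11/2) (N/e)^(11N) / [sqrt(2π·11N) (11N/e)^(11N)]
     = (2π N)^(11/2) / sqrt(2π·11N) · (N/(11N))^(11N)
     = (2π N)^((11−1)/2) / sqrt(11) · 11^(−11N).
Since 11^11 > 1, the factor 11^(−11N) decays exponentially, so the ratio → 0. Substituting N = 15n gives the stated form.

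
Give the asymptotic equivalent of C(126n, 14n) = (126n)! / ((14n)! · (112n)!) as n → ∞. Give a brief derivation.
C(126n, 14n) ~ (387420489/16777216)^(14n) · sqrt(9/(16π·14n))

Write N = 14n. Apply Stirling to each factorial:
  (9N)! ~ sqrt(2π·9N) · (9N/e)^(9N),
  N! ~ sqrt(2π N) · (N/e)^N,
  (8N)! ~ sqrt(2π·8N) · (8N/e)^(8N).
The exponential factors combine to (9N)^(9N) / (N^N · (8N)^(8N)) = 9^(9N)/8^(8N) = (9^9/8^8)^N = (387420489/16777216)^N.
The square-root prefactors combine to sqrt(2π·9N) / (sqrt(2π N)·sqrt(2π·8N)) = sqrt(9 / (2π·8·N)) = sqrt(9/(16π·14n)).
Substituting N = 14n: C(126n, 14n) ~ (387420489/16777216)^(14n) · sqrt(9/(16π·14n)).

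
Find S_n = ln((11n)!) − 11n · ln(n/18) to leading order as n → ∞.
S_n ~ 11n · (ln 198 − 1) + O(ln n)

Stirling: ln((11n)!) = 11n ln(11n) − 11n + O(ln n).
  S_n = 11n ln(11n) − 11n − 11n ln(n/18) + O(ln n)
      = 11n ln(11n) − 11n ln n + 11n ln 18 − 11n + O(ln n)
      = 11n ln 11 + 11n ln 18 − 11n + O(ln n)
      = 11n (ln 198 − 1) + O(ln n).
Numerically ln(198) − 1 ≈ 4.2883.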